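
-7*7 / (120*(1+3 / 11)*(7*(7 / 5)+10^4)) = -77 / 2402352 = -0.00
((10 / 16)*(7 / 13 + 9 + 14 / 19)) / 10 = 1269 / 1976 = 0.64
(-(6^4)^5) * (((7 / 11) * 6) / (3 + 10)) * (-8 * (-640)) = -786220310951142359040 / 143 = -5498044132525471042.24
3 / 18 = 1 / 6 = 0.17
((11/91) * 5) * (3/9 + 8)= 1375/273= 5.04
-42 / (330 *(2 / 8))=-28 / 55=-0.51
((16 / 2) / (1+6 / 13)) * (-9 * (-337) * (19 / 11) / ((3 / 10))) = 1051440 / 11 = 95585.45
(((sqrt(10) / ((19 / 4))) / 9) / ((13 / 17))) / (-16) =-17 * sqrt(10) / 8892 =-0.01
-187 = -187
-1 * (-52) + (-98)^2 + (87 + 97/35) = 341102/35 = 9745.77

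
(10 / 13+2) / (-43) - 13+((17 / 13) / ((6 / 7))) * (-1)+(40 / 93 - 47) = -2119681 / 34658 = -61.16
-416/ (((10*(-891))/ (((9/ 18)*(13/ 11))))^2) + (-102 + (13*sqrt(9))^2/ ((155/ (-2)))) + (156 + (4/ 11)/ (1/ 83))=64.56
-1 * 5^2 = -25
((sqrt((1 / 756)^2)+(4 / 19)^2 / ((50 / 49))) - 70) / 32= -477297623 / 218332800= -2.19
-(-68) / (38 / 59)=2006 / 19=105.58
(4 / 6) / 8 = 1 / 12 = 0.08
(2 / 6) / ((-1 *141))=-1 / 423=-0.00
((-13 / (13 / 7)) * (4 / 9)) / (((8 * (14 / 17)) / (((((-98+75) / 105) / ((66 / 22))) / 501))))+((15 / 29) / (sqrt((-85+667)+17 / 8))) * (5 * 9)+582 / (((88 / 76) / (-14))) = -439769799739 / 62494740+1350 * sqrt(9346) / 135517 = -7035.95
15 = 15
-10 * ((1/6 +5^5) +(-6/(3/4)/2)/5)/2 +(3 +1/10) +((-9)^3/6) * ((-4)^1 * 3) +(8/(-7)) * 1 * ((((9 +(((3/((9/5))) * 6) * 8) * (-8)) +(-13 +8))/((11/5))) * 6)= -14066047/1155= -12178.40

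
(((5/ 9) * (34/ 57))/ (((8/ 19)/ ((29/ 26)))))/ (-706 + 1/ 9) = -2465/ 1982136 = -0.00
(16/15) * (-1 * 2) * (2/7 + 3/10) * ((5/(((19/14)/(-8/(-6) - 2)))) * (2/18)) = 2624/7695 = 0.34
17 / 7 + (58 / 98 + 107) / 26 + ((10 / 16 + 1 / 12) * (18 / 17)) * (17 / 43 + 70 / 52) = 1725161 / 219128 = 7.87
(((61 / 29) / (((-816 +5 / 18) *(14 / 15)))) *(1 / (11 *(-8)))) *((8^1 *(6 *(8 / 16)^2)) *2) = 0.00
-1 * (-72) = 72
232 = 232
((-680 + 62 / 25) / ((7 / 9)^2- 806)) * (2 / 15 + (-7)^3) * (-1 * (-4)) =-9408110472 / 8154625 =-1153.71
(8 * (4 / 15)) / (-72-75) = -32 / 2205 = -0.01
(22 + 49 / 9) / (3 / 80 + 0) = 19760 / 27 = 731.85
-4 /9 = -0.44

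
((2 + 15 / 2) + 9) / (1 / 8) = 148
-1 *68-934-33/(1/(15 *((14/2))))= -4467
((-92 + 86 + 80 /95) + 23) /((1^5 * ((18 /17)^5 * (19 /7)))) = 1123106887 /227378016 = 4.94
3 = 3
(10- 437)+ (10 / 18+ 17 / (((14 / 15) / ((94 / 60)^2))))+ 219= -410101 / 2520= -162.74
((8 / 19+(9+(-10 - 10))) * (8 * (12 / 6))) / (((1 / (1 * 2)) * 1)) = -6432 / 19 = -338.53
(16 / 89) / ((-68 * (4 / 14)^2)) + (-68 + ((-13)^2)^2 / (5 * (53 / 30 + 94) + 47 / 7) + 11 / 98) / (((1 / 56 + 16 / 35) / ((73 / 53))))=-40070618564091 / 1522458971887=-26.32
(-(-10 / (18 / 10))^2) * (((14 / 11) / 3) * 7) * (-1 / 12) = 61250 / 8019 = 7.64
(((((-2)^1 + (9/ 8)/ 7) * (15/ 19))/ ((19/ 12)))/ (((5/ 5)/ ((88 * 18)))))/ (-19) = 3670920/ 48013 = 76.46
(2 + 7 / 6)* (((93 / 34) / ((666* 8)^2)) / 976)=589 / 1884027174912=0.00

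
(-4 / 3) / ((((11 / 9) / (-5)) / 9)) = 49.09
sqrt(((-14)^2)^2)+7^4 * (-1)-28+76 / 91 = -203127 / 91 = -2232.16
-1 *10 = -10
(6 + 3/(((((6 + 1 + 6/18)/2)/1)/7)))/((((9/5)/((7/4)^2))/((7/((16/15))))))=368725/2816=130.94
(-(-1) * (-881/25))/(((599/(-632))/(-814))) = -453228688/14975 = -30265.69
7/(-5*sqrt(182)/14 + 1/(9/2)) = -2835*sqrt(182)/26269-1764/26269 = -1.52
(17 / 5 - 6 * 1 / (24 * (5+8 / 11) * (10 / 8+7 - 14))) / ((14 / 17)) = 4.14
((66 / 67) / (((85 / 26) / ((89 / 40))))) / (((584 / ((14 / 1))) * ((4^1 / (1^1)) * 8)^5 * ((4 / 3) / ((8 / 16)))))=801801 / 4463920572006400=0.00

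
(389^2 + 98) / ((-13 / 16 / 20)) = -48454080 / 13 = -3727236.92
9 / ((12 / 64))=48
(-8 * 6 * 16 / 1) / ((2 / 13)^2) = -32448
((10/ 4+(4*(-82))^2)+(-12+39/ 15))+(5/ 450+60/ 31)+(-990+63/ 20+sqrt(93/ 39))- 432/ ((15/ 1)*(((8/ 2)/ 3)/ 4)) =sqrt(403)/ 13+118860469/ 1116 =106507.34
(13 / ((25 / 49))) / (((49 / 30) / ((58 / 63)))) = 1508 / 105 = 14.36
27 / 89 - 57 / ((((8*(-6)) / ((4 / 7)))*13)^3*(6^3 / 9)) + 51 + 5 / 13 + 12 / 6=49776576387227 / 927145529856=53.69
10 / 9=1.11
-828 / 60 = -69 / 5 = -13.80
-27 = -27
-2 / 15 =-0.13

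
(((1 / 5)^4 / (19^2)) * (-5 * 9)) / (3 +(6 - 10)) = 9 / 45125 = 0.00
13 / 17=0.76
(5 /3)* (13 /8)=65 /24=2.71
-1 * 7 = -7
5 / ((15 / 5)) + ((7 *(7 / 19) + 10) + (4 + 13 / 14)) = 15301 / 798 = 19.17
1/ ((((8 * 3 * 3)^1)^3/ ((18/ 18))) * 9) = 1/ 3359232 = 0.00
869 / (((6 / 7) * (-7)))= -869 / 6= -144.83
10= 10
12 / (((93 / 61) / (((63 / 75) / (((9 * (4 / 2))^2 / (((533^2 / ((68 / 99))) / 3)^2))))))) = 4169865831438307 / 10750800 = 387865631.53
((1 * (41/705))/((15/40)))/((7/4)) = 1312/14805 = 0.09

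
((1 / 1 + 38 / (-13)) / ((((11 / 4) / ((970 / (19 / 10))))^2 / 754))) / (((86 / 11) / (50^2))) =-2728610000000000 / 170753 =-15979865653.90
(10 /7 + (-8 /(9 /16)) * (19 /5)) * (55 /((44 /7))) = -8287 /18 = -460.39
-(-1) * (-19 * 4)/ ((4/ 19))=-361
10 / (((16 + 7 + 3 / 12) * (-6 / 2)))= -40 / 279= -0.14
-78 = -78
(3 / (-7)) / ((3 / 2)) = -2 / 7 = -0.29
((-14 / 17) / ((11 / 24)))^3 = -37933056 / 6539203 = -5.80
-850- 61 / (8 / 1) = -857.62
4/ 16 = 1/ 4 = 0.25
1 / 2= 0.50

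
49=49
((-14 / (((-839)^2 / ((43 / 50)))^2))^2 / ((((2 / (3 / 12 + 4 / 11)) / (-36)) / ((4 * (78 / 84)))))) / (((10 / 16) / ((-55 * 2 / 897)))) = 7753840668 / 2205888503827875263242133984375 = 0.00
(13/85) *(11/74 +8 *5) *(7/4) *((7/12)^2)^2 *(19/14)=1761942637/1043435520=1.69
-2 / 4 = -0.50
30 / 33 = 10 / 11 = 0.91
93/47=1.98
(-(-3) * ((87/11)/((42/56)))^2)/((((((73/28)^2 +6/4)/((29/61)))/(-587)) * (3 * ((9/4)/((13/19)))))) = -9338378742784/8210292255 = -1137.40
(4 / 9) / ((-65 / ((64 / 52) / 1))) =-64 / 7605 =-0.01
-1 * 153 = -153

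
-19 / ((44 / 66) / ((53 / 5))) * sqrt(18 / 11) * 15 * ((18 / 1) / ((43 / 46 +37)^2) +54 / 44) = -7186.66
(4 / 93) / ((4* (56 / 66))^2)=363 / 97216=0.00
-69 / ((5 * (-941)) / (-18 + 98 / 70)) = -5727 / 23525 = -0.24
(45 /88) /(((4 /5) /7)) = 1575 /352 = 4.47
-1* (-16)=16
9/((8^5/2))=9/16384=0.00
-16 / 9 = -1.78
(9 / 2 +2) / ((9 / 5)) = 65 / 18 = 3.61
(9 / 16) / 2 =9 / 32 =0.28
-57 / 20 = -2.85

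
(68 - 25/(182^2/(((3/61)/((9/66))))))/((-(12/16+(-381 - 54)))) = 137397802/877429917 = 0.16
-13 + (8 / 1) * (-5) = -53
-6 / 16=-3 / 8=-0.38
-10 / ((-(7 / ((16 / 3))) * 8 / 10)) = 200 / 21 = 9.52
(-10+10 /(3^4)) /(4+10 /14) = -5600 /2673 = -2.10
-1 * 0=0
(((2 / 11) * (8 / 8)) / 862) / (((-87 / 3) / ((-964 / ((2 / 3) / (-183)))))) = -264618 / 137489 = -1.92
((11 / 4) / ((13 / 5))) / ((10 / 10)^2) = 55 / 52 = 1.06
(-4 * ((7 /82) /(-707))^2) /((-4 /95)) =95 /68591524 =0.00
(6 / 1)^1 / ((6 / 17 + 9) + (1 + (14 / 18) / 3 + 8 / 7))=19278 / 37769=0.51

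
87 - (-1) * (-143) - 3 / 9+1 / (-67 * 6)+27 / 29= -215303 / 3886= -55.40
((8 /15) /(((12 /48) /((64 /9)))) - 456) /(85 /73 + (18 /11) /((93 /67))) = -1481432216 /7874685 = -188.13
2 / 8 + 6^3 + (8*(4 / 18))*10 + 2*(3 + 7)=9145 / 36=254.03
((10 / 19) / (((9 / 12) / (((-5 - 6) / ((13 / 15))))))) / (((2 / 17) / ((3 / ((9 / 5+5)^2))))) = -20625 / 4199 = -4.91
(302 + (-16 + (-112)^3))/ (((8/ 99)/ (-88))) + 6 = 1529655144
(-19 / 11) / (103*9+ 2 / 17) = -0.00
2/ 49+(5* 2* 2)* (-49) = -48018/ 49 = -979.96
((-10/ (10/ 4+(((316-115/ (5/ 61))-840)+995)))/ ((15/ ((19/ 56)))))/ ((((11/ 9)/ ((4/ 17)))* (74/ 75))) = 4275/ 90036947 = 0.00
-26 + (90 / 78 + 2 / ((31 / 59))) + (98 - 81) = -1628 / 403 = -4.04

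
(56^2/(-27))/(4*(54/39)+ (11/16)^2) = -10436608/540135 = -19.32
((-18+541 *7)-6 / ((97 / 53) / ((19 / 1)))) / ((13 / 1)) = 359551 / 1261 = 285.13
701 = 701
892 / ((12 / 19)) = 4237 / 3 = 1412.33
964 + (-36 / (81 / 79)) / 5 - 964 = -316 / 45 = -7.02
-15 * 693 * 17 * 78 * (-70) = 964863900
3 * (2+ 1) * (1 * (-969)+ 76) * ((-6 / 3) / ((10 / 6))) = 9644.40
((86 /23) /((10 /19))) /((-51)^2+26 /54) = 22059 /8077600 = 0.00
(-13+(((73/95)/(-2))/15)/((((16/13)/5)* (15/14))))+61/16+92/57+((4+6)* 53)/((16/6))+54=2095429/8550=245.08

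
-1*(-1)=1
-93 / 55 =-1.69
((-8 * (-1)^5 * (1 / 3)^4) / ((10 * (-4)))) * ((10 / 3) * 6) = -4 / 81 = -0.05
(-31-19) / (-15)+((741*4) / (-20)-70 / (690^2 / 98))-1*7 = -3615529 / 23805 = -151.88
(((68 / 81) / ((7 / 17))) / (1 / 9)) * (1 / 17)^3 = 4 / 1071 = 0.00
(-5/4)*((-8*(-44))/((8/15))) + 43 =-782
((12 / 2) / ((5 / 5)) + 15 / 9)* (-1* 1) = -23 / 3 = -7.67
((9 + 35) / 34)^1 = 22 / 17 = 1.29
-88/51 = -1.73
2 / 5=0.40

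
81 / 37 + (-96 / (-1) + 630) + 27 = 27942 / 37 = 755.19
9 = 9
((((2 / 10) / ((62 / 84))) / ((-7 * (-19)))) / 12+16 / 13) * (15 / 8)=282759 / 122512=2.31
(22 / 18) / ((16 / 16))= 11 / 9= 1.22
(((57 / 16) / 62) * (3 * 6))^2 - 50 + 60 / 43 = -502857173 / 10578688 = -47.53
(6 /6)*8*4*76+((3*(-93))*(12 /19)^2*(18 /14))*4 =4699328 /2527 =1859.65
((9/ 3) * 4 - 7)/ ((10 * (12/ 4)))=1/ 6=0.17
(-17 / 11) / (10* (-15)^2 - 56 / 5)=-85 / 123134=-0.00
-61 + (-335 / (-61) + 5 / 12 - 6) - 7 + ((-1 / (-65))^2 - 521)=-1821882643 / 3092700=-589.09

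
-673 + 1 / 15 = -10094 / 15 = -672.93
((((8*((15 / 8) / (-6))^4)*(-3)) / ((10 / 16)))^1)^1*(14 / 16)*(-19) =49875 / 8192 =6.09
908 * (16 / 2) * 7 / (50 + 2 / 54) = 196128 / 193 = 1016.21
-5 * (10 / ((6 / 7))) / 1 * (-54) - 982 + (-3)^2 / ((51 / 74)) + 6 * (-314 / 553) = 20472106 / 9401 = 2177.65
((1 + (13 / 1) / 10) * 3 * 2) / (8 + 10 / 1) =23 / 30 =0.77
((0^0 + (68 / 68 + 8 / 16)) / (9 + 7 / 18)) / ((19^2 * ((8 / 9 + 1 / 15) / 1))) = 2025 / 2623387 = 0.00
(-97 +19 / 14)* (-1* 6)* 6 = 24102 / 7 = 3443.14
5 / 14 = 0.36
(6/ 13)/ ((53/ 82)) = 492/ 689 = 0.71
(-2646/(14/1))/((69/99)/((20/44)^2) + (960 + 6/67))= -949725/4841401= -0.20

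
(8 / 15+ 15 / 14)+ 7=1807 / 210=8.60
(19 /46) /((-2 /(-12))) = 57 /23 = 2.48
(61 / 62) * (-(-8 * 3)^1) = 732 / 31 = 23.61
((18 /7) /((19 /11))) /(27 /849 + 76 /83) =1.57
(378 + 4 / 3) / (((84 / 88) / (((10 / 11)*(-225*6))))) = -3414000 / 7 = -487714.29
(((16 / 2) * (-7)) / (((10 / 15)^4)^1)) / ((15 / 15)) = -567 / 2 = -283.50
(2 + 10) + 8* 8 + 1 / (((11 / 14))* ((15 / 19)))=12806 / 165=77.61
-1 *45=-45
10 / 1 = 10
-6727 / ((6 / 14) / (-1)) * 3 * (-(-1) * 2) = 94178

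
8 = 8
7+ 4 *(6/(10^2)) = 181/25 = 7.24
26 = 26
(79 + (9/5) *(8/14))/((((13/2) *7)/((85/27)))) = 95234/17199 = 5.54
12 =12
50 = 50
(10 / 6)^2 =25 / 9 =2.78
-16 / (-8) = 2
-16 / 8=-2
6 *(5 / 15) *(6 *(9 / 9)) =12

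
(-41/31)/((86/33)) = -1353/2666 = -0.51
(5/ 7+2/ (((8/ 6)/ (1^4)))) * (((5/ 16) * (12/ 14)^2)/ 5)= 279/ 2744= 0.10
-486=-486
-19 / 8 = -2.38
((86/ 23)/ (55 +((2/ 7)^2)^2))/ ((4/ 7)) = 722701/ 6075266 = 0.12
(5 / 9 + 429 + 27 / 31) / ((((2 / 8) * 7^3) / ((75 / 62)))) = 6004450 / 988869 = 6.07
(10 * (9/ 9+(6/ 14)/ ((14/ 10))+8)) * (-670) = -3055200/ 49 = -62351.02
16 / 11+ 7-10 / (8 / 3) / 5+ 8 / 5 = 2047 / 220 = 9.30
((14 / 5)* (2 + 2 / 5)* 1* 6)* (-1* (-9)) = 9072 / 25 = 362.88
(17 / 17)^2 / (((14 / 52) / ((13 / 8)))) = 169 / 28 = 6.04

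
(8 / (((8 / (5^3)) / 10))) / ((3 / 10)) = 12500 / 3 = 4166.67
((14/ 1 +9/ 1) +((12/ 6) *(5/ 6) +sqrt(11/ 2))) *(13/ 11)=13 *sqrt(22)/ 22 +962/ 33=31.92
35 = 35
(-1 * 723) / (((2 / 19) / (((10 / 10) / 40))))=-13737 / 80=-171.71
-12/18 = -2/3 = -0.67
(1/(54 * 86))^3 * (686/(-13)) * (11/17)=-3773/11067229379232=-0.00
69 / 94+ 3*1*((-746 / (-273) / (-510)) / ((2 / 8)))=1460897 / 2181270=0.67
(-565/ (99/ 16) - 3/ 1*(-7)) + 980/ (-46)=-208613/ 2277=-91.62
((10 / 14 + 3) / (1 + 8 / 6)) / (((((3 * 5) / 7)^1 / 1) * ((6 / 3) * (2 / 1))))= 13 / 70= 0.19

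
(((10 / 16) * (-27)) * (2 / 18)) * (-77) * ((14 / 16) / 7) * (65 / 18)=25025 / 384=65.17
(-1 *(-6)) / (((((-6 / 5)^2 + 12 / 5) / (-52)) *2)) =-325 / 8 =-40.62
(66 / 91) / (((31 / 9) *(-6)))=-99 / 2821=-0.04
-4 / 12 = -1 / 3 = -0.33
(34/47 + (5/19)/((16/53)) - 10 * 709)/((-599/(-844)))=-21369896219/2139628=-9987.67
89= 89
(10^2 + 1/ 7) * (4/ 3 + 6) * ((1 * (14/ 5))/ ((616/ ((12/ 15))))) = 1402/ 525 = 2.67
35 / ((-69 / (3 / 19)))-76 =-33247 / 437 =-76.08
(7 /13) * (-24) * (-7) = 1176 /13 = 90.46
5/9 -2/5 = 7/45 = 0.16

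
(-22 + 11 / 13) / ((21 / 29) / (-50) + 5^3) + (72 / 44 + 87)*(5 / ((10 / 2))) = 88.47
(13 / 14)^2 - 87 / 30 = -1997 / 980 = -2.04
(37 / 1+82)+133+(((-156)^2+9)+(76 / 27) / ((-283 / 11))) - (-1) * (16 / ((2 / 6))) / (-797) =149791671509 / 6089877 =24596.83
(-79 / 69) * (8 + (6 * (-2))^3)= 135880 / 69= 1969.28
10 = 10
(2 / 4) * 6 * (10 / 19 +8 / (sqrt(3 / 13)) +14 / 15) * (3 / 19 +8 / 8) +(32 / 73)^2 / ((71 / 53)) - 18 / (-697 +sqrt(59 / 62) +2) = 2 * sqrt(3658) / 3327499 +11907089697626572 / 2272475495424505 +176 * sqrt(39) / 19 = 63.09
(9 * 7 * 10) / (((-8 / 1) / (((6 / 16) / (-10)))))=189 / 64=2.95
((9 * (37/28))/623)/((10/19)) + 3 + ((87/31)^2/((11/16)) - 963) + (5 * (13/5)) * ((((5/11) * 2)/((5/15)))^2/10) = -19043445322353/20284057640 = -938.84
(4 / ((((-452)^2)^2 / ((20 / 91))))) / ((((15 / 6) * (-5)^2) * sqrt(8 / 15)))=sqrt(30) / 11869847880800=0.00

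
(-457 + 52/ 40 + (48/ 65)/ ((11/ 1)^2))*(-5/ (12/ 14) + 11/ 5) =52087939/ 31460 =1655.69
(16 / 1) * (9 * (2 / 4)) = 72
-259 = -259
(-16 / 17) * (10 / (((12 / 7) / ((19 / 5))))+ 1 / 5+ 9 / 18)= -5488 / 255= -21.52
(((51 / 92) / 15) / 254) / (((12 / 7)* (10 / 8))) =119 / 1752600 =0.00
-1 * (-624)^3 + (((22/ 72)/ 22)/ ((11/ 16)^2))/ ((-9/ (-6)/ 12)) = 264595009792/ 1089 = 242970624.24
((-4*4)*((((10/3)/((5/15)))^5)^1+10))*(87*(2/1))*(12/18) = -185618560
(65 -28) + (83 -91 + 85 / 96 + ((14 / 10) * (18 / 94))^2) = 158821549 / 5301600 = 29.96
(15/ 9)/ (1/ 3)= 5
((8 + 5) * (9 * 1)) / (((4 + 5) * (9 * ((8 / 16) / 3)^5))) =11232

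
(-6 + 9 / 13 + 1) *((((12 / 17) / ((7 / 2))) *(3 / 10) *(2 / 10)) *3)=-864 / 5525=-0.16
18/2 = 9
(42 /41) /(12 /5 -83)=-210 /16523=-0.01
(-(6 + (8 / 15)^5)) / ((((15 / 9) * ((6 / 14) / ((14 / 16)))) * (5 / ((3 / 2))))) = -112430941 / 50625000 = -2.22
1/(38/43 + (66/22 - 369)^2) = 43/5760146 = 0.00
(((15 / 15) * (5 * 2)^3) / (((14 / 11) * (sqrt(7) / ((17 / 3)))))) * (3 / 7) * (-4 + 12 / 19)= -5984000 * sqrt(7) / 6517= -2429.37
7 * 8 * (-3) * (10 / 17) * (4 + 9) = -21840 / 17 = -1284.71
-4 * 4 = -16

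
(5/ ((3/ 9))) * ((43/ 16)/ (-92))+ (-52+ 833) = 1148987/ 1472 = 780.56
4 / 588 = 1 / 147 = 0.01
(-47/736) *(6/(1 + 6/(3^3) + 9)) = -1269/33856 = -0.04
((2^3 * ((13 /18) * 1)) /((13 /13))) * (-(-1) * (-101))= -5252 /9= -583.56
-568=-568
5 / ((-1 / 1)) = -5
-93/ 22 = -4.23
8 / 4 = 2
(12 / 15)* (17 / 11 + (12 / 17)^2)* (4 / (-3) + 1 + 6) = 25988 / 2805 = 9.26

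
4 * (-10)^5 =-400000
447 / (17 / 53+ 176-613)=-23691 / 23144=-1.02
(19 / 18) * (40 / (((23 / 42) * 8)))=9.64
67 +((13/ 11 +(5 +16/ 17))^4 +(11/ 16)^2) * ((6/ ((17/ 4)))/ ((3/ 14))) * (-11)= -5639994317920335/ 30237274672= -186524.56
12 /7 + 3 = 33 /7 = 4.71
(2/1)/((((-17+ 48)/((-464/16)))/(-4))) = 232/31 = 7.48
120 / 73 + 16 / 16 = 2.64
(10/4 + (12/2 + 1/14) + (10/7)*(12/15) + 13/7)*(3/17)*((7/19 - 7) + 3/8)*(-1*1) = 231093/18088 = 12.78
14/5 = 2.80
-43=-43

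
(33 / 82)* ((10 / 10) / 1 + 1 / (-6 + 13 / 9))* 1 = 528 / 1681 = 0.31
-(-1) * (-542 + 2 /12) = -3251 /6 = -541.83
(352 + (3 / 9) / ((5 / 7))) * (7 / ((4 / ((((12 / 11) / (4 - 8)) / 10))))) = -37009 / 2200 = -16.82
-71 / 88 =-0.81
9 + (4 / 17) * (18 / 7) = 1143 / 119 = 9.61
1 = 1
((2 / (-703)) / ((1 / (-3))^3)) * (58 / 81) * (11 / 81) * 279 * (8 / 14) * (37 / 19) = 158224 / 68229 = 2.32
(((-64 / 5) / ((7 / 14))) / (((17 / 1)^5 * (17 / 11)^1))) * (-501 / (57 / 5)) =235136 / 458613811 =0.00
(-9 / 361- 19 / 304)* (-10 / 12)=2525 / 34656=0.07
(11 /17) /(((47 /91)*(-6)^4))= 1001 /1035504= 0.00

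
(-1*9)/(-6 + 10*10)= -9/94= -0.10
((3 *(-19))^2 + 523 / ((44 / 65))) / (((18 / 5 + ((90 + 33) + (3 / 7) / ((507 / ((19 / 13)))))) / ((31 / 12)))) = 421806061495 / 5140081056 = 82.06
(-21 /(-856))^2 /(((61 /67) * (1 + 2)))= 9849 /44696896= 0.00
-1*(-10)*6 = 60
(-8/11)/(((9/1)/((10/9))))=-80/891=-0.09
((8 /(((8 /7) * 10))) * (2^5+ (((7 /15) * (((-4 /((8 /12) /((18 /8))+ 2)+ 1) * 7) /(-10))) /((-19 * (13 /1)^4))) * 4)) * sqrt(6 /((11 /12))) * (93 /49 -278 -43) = -631285164382056 * sqrt(22) /161915879125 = -18287.21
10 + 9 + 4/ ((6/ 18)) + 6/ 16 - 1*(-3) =275/ 8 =34.38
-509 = -509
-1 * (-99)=99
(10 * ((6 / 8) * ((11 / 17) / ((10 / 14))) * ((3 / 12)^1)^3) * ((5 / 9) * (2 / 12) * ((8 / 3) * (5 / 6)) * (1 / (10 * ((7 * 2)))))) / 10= 11 / 705024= 0.00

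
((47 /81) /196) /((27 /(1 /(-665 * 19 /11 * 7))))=-517 /37912126140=-0.00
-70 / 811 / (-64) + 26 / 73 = 0.36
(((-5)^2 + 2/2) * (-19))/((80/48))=-1482/5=-296.40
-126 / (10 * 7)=-9 / 5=-1.80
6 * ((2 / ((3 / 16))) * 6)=384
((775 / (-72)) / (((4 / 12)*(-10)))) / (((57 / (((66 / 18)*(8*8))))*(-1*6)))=-3410 / 1539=-2.22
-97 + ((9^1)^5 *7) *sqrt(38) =-97 + 413343 *sqrt(38) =2547920.38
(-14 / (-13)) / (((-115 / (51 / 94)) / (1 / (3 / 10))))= -238 / 14053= -0.02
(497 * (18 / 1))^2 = 80030916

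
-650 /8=-325 /4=-81.25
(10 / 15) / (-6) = -1 / 9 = -0.11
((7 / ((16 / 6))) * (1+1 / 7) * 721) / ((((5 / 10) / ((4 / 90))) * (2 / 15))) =1442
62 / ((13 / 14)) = 868 / 13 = 66.77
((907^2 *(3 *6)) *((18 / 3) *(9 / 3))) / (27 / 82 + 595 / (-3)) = -65568415896 / 48709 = -1346125.27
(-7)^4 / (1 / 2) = 4802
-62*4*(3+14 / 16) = -961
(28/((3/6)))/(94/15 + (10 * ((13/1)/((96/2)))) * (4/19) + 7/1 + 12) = 10640/4909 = 2.17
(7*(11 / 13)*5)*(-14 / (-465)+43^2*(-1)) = -66202367 / 1209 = -54757.95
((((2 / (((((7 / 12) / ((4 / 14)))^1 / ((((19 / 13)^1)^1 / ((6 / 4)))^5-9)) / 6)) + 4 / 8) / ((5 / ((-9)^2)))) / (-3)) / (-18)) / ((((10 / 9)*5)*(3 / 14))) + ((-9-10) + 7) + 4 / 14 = -92075906233 / 3898576500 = -23.62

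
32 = 32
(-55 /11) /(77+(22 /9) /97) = -4365 /67243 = -0.06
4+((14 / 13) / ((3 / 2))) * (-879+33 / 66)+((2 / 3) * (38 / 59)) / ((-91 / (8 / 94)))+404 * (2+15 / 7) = 792606286 / 757029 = 1047.00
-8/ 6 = -4/ 3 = -1.33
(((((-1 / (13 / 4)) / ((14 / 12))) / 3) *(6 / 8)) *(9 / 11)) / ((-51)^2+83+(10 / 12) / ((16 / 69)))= -1728 / 86089003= -0.00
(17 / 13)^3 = 4913 / 2197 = 2.24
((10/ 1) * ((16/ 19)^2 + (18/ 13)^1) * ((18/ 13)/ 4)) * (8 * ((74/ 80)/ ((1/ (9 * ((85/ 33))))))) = 1243.30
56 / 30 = 1.87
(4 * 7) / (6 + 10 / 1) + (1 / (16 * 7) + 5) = 757 / 112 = 6.76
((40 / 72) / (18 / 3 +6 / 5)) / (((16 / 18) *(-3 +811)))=25 / 232704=0.00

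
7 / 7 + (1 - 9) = -7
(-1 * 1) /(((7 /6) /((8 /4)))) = -12 /7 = -1.71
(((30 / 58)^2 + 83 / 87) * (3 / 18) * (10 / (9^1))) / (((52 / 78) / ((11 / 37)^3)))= 10255355 / 1150177671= 0.01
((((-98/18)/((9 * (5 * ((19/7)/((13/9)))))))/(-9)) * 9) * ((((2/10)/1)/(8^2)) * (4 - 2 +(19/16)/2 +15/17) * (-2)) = -8431969/6027955200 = -0.00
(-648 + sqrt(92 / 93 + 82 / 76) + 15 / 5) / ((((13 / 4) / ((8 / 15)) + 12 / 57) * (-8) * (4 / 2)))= 24510 / 3833 - sqrt(25830006) / 356469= 6.38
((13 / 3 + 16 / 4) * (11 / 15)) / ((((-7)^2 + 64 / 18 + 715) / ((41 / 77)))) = 205 / 48356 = 0.00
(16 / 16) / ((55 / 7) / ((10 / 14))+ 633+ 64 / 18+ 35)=9 / 6143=0.00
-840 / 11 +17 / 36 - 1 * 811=-351209 / 396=-886.89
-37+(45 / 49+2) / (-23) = -41842 / 1127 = -37.13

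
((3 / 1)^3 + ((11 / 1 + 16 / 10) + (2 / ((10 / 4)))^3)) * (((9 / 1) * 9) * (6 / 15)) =812268 / 625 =1299.63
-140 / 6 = -70 / 3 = -23.33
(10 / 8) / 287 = 5 / 1148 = 0.00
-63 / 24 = -21 / 8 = -2.62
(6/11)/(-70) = -3/385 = -0.01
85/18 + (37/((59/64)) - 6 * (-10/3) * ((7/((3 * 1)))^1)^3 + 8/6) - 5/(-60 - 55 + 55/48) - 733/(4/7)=-6842303693/6964596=-982.44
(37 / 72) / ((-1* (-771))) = 37 / 55512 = 0.00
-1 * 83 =-83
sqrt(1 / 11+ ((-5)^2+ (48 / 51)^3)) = 2 *sqrt(65498807) / 3179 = 5.09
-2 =-2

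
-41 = -41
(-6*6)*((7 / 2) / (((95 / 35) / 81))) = -71442 / 19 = -3760.11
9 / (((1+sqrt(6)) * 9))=0.29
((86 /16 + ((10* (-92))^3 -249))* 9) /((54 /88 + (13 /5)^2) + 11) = -5139342407925 /13474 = -381426629.65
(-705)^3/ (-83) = 350402625/ 83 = 4221718.37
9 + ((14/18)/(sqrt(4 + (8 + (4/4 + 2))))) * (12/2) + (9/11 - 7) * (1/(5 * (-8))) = 10.36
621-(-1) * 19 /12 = 7471 /12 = 622.58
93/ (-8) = -93/ 8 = -11.62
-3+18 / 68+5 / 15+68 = 6691 / 102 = 65.60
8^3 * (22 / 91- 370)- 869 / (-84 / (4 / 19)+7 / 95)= -93270106049 / 492674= -189314.04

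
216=216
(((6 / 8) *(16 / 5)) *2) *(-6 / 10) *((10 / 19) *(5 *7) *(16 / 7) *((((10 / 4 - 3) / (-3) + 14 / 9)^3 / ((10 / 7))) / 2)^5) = -394380658296933636424686457 / 178036349601488486400000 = -2215.17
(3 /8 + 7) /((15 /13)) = 767 /120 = 6.39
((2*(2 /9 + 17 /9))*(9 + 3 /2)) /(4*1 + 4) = 5.54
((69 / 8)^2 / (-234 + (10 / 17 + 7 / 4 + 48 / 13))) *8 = -350727 / 134350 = -2.61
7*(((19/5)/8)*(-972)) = -32319/10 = -3231.90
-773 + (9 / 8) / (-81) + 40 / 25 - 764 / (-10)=-50041 / 72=-695.01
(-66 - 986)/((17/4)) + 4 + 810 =9630/17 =566.47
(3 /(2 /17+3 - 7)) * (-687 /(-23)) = -11679 /506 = -23.08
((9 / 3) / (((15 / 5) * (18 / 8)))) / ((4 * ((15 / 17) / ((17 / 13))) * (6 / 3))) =289 / 3510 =0.08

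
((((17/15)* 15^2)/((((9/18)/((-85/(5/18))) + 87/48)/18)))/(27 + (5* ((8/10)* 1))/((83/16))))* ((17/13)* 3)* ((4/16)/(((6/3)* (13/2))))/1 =2378167128/345370597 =6.89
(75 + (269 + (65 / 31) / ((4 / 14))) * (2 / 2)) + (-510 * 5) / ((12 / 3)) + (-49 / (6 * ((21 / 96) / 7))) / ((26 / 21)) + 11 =-486.24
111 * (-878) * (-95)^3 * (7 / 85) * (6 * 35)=24566067508500 / 17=1445062794617.65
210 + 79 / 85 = 17929 / 85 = 210.93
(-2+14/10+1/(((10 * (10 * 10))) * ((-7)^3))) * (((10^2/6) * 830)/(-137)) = 17081483/281946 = 60.58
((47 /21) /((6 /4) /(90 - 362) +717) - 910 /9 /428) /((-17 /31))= 4222470971 /9932885970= 0.43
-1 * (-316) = 316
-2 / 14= -1 / 7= -0.14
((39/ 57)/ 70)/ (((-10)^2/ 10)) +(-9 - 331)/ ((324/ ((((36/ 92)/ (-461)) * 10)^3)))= 15506532340951/ 15853966098819100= 0.00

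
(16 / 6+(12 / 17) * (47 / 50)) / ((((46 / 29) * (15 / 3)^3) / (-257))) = -15822719 / 3665625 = -4.32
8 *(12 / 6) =16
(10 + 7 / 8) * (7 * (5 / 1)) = 3045 / 8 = 380.62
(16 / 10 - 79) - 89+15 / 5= -817 / 5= -163.40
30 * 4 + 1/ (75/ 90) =606/ 5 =121.20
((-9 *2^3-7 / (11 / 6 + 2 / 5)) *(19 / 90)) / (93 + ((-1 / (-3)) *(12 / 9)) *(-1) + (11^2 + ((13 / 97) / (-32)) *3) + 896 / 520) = -1929753696 / 26189545379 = -0.07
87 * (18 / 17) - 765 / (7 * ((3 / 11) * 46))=456567 / 5474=83.41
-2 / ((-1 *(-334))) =-1 / 167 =-0.01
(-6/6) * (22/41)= -22/41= -0.54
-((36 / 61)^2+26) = -98042 / 3721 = -26.35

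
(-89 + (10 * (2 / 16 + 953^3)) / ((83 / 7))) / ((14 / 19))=4604582740893 / 4648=990658937.37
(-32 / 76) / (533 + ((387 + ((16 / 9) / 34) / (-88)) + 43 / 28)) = -376992 / 825101999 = -0.00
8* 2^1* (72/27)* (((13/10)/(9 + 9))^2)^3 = 4826809/797161500000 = 0.00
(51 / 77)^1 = 51 / 77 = 0.66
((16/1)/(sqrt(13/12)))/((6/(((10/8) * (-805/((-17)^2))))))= -8.92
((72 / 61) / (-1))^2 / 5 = 5184 / 18605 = 0.28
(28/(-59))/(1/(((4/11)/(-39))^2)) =-448/10858419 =-0.00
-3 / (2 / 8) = -12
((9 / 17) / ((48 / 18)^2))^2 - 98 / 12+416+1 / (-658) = 476498948027 / 1168355328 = 407.84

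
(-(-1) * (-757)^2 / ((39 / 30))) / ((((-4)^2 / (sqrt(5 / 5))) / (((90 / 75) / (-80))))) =-1719147 / 4160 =-413.26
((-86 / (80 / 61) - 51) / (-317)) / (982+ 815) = 4663 / 22785960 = 0.00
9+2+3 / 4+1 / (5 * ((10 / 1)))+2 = 1377 / 100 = 13.77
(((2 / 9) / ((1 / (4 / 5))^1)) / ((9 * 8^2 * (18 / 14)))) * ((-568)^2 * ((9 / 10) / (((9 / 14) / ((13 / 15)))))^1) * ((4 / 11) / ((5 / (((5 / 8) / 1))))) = 12844468 / 3007125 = 4.27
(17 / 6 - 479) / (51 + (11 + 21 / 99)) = -31427 / 4106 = -7.65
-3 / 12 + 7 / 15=13 / 60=0.22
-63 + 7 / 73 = -4592 / 73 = -62.90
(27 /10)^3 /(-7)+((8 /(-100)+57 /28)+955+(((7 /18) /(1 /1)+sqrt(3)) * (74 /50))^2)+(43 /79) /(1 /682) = 9583 * sqrt(3) /5625+298379949359 /223965000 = 1335.21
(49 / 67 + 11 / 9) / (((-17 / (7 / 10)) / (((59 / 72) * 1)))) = -243257 / 3690360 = -0.07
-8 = -8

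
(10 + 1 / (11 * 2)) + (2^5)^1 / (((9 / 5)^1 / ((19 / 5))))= 15365 / 198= 77.60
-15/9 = -5/3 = -1.67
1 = 1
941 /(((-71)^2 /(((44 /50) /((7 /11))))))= 227722 /882175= 0.26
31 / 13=2.38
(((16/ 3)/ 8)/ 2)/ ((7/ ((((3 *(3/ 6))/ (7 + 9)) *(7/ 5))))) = 1/ 160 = 0.01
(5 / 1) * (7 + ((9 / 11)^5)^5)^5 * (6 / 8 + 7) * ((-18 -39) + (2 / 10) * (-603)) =-116214233.56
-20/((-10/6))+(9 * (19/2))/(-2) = -123/4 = -30.75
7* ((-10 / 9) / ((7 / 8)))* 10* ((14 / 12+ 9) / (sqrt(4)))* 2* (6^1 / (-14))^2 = -24400 / 147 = -165.99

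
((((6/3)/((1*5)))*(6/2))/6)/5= 1/25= 0.04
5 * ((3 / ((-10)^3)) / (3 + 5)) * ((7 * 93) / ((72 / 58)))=-6293 / 6400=-0.98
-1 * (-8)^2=-64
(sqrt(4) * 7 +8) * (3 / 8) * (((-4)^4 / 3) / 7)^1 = 704 / 7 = 100.57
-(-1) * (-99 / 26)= -99 / 26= -3.81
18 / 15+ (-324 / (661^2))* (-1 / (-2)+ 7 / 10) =2619582 / 2184605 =1.20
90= 90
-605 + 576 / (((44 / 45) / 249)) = 1606865 / 11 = 146078.64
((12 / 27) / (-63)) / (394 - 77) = -4 / 179739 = -0.00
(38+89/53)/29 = 2103/1537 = 1.37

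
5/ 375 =1/ 75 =0.01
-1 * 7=-7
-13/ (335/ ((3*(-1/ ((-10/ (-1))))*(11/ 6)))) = 143/ 6700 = 0.02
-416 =-416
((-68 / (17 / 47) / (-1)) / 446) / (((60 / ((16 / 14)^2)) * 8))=188 / 163905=0.00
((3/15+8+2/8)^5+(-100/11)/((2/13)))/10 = 1514363410339/352000000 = 4302.17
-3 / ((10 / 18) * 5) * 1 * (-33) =891 / 25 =35.64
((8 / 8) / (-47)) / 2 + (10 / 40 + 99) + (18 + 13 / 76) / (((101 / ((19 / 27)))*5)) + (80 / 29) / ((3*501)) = 99.27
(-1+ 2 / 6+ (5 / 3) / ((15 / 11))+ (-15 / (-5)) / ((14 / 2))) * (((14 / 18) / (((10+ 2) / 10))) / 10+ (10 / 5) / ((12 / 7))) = 589 / 486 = 1.21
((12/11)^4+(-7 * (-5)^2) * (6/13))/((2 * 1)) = -7551741/190333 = -39.68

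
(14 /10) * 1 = 7 /5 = 1.40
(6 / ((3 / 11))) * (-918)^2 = 18539928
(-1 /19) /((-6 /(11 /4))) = 0.02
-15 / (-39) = 0.38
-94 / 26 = -47 / 13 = -3.62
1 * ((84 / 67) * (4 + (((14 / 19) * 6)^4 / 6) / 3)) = 276127824 / 8731507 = 31.62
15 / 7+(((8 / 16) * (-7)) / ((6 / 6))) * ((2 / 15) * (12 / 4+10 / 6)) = -11 / 315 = -0.03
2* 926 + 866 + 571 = 3289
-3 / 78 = -1 / 26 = -0.04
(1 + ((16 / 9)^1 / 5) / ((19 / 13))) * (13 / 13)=1063 / 855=1.24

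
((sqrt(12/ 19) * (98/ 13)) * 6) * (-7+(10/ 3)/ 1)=-4312 * sqrt(57)/ 247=-131.80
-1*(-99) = 99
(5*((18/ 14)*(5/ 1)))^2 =50625/ 49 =1033.16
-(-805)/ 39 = 805/ 39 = 20.64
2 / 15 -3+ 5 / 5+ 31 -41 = -178 / 15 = -11.87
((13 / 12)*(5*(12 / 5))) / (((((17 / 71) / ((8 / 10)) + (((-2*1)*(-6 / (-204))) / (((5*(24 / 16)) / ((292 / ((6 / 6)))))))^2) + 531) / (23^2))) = 9769095900 / 762185933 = 12.82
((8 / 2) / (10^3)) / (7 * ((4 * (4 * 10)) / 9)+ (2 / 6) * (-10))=9 / 272500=0.00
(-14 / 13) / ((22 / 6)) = -42 / 143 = -0.29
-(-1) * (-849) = -849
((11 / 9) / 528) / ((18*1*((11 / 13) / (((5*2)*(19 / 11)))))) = 1235 / 470448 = 0.00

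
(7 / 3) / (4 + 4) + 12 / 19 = 421 / 456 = 0.92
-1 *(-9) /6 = 3 /2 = 1.50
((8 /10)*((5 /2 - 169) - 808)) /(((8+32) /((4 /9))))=-1949 /225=-8.66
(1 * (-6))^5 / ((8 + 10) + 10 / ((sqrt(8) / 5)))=-279936 / 23 + 194400 * sqrt(2) / 23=-217.95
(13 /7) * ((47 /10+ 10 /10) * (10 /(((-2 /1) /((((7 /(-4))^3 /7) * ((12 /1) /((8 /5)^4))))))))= 9725625 /131072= 74.20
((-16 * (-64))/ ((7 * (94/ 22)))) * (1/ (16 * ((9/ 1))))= 704/ 2961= 0.24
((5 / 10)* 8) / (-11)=-4 / 11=-0.36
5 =5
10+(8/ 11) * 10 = 190/ 11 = 17.27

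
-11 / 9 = -1.22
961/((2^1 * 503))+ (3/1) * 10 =31141/1006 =30.96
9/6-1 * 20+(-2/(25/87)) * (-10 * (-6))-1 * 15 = -4511/10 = -451.10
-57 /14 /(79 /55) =-3135 /1106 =-2.83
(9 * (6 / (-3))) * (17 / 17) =-18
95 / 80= 1.19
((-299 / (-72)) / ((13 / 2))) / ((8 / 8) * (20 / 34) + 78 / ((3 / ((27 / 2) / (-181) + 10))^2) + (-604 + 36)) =12809551 / 5741740758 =0.00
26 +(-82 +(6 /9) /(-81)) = -56.01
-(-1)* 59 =59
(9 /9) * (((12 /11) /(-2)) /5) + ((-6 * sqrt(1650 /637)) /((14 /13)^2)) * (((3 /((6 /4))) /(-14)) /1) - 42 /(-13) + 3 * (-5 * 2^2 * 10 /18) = -64804 /2145 + 195 * sqrt(858) /4802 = -29.02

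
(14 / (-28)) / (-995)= 1 / 1990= 0.00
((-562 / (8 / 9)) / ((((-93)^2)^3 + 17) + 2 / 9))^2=518063121 / 542500801562146034691686656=0.00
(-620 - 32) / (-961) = 652 / 961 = 0.68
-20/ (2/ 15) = -150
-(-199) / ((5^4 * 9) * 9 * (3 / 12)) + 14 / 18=40171 / 50625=0.79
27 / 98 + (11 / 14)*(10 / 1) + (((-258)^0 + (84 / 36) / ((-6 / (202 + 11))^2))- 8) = 1729729 / 588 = 2941.72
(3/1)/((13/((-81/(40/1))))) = -243/520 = -0.47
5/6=0.83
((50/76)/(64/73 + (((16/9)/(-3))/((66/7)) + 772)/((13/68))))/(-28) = -21138975/3633518137984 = -0.00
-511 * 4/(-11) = 2044/11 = 185.82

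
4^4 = 256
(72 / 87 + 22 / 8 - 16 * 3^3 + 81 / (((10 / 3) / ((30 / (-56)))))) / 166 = -716899 / 269584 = -2.66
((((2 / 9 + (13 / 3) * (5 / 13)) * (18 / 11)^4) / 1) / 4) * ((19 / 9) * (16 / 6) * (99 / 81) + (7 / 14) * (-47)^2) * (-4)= -220373448 / 14641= -15051.80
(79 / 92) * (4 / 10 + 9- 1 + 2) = 1027 / 115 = 8.93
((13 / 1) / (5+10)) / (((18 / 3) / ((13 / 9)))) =0.21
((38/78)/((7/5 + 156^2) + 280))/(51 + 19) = 0.00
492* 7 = 3444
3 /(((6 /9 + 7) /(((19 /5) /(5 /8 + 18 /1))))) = 1368 /17135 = 0.08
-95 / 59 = -1.61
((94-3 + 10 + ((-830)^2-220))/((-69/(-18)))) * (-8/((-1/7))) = 10062192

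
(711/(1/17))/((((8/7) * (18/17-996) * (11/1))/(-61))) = 29246511/496144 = 58.95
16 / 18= 8 / 9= 0.89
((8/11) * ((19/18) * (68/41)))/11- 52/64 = -497749/714384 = -0.70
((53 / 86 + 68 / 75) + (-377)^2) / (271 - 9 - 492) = -916741873 / 1483500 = -617.96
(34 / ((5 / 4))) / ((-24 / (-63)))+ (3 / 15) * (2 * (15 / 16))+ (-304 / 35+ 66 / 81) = 96623 / 1512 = 63.90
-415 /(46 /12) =-108.26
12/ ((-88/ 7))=-21/ 22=-0.95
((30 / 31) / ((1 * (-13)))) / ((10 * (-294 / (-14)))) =-1 / 2821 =-0.00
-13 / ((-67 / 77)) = 1001 / 67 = 14.94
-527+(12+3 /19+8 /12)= -29308 /57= -514.18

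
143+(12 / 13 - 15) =1676 / 13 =128.92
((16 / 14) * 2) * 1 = 16 / 7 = 2.29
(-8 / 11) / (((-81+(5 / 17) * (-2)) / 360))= 3.21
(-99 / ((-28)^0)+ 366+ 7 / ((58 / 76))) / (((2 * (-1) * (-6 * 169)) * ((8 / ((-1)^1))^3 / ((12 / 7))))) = -8009 / 17565184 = -0.00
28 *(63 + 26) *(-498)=-1241016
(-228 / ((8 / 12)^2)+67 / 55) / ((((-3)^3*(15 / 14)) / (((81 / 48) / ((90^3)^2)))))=0.00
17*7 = 119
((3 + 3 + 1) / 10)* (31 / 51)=217 / 510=0.43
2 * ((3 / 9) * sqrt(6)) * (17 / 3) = 9.25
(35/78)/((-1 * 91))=-5/1014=-0.00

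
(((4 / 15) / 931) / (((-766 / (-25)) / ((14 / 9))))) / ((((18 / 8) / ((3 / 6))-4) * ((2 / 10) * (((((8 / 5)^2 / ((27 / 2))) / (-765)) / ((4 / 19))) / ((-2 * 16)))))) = 3825000 / 967841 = 3.95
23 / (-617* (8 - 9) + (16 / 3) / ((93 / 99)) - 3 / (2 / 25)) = 1426 / 36281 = 0.04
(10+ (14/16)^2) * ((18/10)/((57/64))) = 2067/95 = 21.76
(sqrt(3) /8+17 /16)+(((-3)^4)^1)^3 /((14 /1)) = sqrt(3) /8+4251647 /112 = 37961.35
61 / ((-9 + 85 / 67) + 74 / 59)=-241133 / 25604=-9.42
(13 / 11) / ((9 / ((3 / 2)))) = 13 / 66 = 0.20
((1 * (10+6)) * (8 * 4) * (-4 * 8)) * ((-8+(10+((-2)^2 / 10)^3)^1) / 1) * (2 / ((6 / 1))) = -1409024 / 125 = -11272.19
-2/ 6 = -1/ 3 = -0.33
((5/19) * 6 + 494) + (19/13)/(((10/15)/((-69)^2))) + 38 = 5419751/494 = 10971.16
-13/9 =-1.44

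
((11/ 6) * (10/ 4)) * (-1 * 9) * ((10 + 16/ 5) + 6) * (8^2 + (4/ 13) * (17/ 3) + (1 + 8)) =-769560/ 13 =-59196.92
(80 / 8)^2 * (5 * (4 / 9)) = 2000 / 9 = 222.22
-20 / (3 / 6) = -40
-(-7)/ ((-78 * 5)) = -7/ 390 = -0.02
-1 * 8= -8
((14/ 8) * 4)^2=49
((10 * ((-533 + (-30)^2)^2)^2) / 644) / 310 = 18141126721 / 19964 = 908691.98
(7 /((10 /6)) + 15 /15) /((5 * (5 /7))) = 182 /125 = 1.46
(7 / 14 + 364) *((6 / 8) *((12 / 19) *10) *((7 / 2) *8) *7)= 6429780 / 19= 338409.47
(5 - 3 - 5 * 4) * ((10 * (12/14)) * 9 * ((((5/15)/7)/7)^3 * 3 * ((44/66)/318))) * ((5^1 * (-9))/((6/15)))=13500/43647779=0.00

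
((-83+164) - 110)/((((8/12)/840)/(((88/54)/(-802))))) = 89320/1203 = 74.25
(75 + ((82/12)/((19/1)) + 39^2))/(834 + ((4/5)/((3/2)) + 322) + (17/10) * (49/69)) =20928275/15177979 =1.38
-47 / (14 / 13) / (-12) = 611 / 168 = 3.64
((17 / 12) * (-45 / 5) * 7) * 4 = -357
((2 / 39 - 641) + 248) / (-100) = 613 / 156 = 3.93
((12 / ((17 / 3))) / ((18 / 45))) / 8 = 45 / 68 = 0.66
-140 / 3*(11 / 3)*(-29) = 44660 / 9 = 4962.22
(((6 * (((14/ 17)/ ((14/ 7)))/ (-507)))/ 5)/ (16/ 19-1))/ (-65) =-266/ 2801175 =-0.00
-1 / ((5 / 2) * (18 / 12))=-4 / 15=-0.27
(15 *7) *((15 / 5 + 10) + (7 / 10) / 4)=11067 / 8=1383.38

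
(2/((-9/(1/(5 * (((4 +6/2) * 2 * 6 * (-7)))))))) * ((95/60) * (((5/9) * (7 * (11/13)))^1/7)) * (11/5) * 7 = 2299/2653560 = 0.00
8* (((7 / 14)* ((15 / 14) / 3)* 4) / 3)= 40 / 21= 1.90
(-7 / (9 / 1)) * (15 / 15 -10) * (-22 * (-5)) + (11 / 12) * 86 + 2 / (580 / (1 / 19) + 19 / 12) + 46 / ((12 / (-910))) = -698195213 / 264518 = -2639.50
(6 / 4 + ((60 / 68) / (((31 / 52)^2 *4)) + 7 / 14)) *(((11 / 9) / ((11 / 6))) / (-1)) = -85628 / 49011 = -1.75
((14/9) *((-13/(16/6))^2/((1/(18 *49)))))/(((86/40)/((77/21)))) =9564555/172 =55607.88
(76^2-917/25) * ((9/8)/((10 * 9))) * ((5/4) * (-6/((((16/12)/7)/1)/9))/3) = -27118287/3200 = -8474.46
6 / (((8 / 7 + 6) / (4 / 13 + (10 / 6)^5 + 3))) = 357518 / 26325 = 13.58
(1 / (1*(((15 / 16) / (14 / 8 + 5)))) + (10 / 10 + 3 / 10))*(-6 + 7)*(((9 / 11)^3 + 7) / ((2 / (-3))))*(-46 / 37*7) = 41243853 / 49247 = 837.49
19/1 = 19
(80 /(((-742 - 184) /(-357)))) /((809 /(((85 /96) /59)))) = 50575 /88397812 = 0.00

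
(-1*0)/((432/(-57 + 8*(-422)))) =0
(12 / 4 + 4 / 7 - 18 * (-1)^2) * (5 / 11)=-505 / 77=-6.56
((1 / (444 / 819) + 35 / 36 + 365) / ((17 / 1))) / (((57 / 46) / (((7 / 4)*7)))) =138038341 / 645354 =213.90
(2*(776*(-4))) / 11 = -6208 / 11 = -564.36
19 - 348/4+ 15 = -53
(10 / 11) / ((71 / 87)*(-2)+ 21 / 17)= -14790 / 6457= -2.29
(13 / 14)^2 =169 / 196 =0.86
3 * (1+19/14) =99/14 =7.07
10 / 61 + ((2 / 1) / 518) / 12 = 31141 / 189588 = 0.16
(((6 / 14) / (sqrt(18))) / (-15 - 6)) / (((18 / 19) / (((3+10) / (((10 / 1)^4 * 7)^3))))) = -247 * sqrt(2) / 1815156000000000000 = -0.00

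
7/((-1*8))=-7/8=-0.88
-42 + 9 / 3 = -39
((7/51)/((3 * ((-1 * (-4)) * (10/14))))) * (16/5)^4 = 802816/478125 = 1.68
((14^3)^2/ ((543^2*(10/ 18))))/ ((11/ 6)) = 45177216/ 1801855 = 25.07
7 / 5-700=-3493 / 5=-698.60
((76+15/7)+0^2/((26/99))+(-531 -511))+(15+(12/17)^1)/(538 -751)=-8144252/8449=-963.93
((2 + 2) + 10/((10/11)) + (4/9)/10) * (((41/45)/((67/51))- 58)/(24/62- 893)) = 1208704291/1251420975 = 0.97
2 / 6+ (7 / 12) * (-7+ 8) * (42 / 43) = 233 / 258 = 0.90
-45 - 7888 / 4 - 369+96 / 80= -11924 / 5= -2384.80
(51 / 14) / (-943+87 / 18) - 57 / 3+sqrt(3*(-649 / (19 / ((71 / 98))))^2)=-748810 / 39403+46079*sqrt(3) / 1862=23.86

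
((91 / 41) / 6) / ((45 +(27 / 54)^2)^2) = 728 / 4029603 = 0.00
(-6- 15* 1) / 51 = -7 / 17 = -0.41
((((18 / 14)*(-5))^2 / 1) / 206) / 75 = 27 / 10094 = 0.00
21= 21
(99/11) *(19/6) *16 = 456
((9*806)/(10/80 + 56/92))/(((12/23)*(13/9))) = 65596/5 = 13119.20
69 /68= 1.01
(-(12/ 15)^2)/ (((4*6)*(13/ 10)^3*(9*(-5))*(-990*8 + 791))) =-0.00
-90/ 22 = -45/ 11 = -4.09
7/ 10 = 0.70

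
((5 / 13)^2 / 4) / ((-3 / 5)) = -125 / 2028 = -0.06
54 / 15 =18 / 5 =3.60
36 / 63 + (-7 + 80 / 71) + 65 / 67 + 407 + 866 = 42245387 / 33299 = 1268.67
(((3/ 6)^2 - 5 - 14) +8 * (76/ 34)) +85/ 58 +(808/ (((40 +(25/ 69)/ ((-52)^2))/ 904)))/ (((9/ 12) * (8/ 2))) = 89590896087203/ 14717164180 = 6087.51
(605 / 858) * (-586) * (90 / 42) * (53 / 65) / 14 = -854095 / 16562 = -51.57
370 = 370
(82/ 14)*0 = 0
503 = 503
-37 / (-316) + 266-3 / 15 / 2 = 420307 / 1580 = 266.02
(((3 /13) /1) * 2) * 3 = 18 /13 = 1.38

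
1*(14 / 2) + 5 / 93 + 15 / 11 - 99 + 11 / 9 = -89.36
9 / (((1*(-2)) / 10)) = -45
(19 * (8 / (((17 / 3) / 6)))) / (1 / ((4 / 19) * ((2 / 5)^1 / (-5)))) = -2.71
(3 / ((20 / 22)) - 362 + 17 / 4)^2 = 125634.80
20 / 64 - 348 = -5563 / 16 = -347.69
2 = 2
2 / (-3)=-2 / 3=-0.67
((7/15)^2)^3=117649/11390625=0.01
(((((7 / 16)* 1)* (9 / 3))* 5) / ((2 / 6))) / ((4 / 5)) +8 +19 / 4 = 37.36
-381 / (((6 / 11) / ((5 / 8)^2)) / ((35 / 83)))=-1222375 / 10624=-115.06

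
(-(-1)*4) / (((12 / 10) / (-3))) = -10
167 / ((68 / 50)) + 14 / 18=37813 / 306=123.57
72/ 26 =2.77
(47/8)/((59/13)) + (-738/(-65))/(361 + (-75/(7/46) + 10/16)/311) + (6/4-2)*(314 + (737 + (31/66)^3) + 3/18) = -2412351708794411107/4601010887169840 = -524.31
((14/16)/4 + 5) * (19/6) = 3173/192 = 16.53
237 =237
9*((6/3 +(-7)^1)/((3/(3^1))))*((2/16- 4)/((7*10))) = 279/112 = 2.49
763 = 763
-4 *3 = -12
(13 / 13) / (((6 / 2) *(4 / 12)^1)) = 1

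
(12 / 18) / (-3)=-2 / 9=-0.22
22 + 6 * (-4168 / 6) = -4146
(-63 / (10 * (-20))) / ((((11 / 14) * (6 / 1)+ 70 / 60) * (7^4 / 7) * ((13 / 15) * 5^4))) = 0.00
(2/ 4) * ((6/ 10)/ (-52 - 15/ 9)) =-9/ 1610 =-0.01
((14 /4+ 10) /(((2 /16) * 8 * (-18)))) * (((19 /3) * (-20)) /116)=95 /116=0.82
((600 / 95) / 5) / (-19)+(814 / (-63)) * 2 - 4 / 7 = -602216 / 22743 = -26.48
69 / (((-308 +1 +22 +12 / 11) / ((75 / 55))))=-115 / 347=-0.33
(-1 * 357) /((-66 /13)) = 1547 /22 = 70.32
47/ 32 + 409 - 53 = 11439/ 32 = 357.47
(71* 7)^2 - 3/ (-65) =16055588/ 65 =247009.05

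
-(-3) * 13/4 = 39/4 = 9.75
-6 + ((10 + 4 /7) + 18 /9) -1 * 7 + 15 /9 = 26 /21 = 1.24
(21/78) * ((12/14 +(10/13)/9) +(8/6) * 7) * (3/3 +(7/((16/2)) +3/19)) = 54178/9633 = 5.62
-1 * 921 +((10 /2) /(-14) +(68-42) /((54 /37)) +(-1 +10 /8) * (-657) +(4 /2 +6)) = -801203 /756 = -1059.79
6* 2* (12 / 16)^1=9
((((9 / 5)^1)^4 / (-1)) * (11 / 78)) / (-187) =0.01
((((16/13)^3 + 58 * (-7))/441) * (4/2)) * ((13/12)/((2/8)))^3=-197308/1323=-149.14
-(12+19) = -31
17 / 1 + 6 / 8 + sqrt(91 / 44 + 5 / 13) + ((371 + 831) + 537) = sqrt(200629) / 286 + 7027 / 4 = 1758.32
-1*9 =-9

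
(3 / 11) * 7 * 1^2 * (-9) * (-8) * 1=1512 / 11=137.45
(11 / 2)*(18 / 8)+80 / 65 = 1415 / 104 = 13.61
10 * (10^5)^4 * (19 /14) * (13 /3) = 123500000000000000000000 /21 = 5880952380952380952380.95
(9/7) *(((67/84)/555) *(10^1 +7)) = 1139/36260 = 0.03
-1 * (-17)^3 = 4913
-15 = -15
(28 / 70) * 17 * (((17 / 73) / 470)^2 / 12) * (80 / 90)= 4913 / 39729693375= 0.00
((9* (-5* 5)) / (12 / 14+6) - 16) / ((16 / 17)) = -13277 / 256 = -51.86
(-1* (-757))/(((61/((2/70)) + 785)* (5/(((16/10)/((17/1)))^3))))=48448/1120778125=0.00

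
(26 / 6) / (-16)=-13 / 48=-0.27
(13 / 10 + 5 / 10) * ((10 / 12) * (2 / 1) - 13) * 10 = -204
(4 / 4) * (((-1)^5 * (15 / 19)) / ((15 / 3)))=-3 / 19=-0.16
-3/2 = -1.50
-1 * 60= -60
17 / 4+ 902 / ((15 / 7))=425.18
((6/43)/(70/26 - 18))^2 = 6084/73222249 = 0.00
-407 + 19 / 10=-4051 / 10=-405.10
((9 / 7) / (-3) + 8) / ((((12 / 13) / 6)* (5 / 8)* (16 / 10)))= 689 / 14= 49.21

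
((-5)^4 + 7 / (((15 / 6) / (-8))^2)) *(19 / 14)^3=119463203 / 68600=1741.45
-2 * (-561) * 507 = 568854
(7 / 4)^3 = 343 / 64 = 5.36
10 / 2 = 5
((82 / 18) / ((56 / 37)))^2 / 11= 2301289 / 2794176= 0.82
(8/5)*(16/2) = 64/5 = 12.80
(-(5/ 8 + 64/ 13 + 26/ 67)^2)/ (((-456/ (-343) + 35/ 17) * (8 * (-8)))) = 9976244891039/ 61392774090752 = 0.16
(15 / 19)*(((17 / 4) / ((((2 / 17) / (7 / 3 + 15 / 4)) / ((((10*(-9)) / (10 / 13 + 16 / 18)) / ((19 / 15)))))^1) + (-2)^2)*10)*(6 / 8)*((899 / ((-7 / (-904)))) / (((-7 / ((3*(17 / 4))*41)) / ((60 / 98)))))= 397988494071921979875 / 1345213072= 295855357307.98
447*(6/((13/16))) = 42912/13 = 3300.92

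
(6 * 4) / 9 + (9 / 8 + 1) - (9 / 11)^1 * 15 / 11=3.68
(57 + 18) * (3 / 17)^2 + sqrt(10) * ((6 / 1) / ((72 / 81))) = 23.68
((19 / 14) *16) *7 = 152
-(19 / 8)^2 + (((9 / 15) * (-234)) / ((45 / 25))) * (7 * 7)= -244969 / 64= -3827.64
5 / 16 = 0.31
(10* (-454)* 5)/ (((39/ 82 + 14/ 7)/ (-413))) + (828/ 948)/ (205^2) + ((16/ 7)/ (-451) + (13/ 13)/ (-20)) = 112299350589605873/ 29654016700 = 3786986.15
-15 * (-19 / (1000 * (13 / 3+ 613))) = 171 / 370400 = 0.00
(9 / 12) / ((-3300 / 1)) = -1 / 4400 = -0.00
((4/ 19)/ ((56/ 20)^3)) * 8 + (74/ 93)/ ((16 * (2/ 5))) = 1949645/ 9697296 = 0.20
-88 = -88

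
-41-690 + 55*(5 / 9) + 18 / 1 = -6142 / 9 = -682.44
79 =79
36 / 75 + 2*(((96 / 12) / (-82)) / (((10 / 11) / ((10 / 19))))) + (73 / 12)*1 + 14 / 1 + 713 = 171407351 / 233700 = 733.45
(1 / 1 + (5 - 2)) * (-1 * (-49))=196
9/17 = 0.53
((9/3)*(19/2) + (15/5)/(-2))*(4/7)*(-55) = -5940/7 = -848.57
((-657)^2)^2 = 186320859201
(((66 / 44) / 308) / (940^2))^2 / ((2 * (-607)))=-9 / 359659491122032640000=-0.00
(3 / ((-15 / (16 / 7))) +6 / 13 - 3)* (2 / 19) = -2726 / 8645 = -0.32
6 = 6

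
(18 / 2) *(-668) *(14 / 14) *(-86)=517032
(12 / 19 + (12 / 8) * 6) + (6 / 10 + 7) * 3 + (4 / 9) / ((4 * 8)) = 221927 / 6840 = 32.45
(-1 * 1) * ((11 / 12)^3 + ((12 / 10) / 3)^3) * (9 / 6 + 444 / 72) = -4144577 / 648000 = -6.40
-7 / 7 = -1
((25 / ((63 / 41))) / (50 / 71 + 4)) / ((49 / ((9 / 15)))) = 14555 / 343686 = 0.04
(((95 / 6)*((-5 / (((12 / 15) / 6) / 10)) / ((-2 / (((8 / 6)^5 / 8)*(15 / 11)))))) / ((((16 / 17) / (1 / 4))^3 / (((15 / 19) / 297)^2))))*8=383828125 / 169903236096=0.00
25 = 25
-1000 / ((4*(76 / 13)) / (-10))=8125 / 19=427.63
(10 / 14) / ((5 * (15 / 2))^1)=2 / 105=0.02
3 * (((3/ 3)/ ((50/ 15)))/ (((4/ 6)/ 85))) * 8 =918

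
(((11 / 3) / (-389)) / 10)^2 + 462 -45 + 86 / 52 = 741208089823 / 1770455700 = 418.65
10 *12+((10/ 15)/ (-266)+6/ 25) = 1199369/ 9975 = 120.24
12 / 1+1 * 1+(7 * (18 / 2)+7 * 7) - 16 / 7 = 859 / 7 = 122.71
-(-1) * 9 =9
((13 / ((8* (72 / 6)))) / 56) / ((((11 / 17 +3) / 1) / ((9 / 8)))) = 663 / 888832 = 0.00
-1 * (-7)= 7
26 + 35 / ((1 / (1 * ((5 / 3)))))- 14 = 211 / 3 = 70.33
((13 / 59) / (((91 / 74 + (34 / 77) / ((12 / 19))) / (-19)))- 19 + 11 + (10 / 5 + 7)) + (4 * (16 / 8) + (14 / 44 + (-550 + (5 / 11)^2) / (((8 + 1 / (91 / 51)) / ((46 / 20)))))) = -12887873515871 / 91683278566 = -140.57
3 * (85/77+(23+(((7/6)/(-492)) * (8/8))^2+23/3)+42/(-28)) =20311594013/223667136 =90.81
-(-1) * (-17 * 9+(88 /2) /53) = -8065 /53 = -152.17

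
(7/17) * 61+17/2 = 1143/34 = 33.62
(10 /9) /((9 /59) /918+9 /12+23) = 40120 /857571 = 0.05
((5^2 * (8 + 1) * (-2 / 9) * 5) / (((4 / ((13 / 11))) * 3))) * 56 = -45500 / 33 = -1378.79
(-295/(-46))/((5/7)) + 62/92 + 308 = 7306/23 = 317.65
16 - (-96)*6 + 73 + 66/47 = 31321/47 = 666.40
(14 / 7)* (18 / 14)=18 / 7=2.57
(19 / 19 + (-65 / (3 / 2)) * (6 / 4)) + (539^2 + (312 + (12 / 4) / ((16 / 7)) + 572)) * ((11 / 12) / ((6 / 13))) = 222221305 / 384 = 578701.32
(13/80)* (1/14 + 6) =221/224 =0.99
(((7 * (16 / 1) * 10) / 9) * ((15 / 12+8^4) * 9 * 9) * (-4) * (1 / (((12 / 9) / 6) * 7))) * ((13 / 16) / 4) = -86288085 / 4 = -21572021.25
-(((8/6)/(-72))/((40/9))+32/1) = -7679/240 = -32.00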